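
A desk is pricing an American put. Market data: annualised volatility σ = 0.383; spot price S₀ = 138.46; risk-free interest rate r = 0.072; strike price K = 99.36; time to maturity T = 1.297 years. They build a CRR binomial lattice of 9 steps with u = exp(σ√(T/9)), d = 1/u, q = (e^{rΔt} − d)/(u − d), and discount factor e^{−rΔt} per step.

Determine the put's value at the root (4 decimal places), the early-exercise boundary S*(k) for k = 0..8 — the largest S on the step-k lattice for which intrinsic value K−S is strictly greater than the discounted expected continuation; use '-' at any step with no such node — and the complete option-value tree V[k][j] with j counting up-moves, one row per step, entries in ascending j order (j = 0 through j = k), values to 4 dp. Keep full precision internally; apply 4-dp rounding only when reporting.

price = 4.7043
boundary = - - - - - 66.9275 57.8709 66.9275 77.4013
tree:
4.7043
7.3129 2.1882
11.1073 3.6629 0.7560
16.4186 6.0163 1.3810 0.1455
23.5090 9.6557 2.4946 0.2937 0.0000
32.4325 15.0570 4.4442 0.5929 0.0000 0.0000
41.4891 22.6349 7.7772 1.1969 0.0000 0.0000 0.0000
49.3201 32.4325 13.2887 2.4161 0.0000 0.0000 0.0000 0.0000
56.0914 41.4891 21.9587 4.8773 0.0000 0.0000 0.0000 0.0000 0.0000
61.9465 49.3201 32.4325 9.8457 0.0000 0.0000 0.0000 0.0000 0.0000 0.0000

Δt=0.14411  u=1.15650  d=0.86468  q=0.49946  discount=0.98968
step 9 (expiry): payoffs max(K−S,0) = 61.9465 49.3201 32.4325 9.8457 0.0000 0.0000 0.0000 0.0000 0.0000 0.0000
step 8: (k=8,j=0): S=43.2686, (K−S)⁺=56.0914, hold=55.0658 ⇒ V=56.0914 exercise | (k=8,j=1): S=57.8709, (K−S)⁺=41.4891, hold=40.4634 ⇒ V=41.4891 exercise | (k=8,j=2): S=77.4013, (K−S)⁺=21.9587, hold=20.9330 ⇒ V=21.9587 exercise | (k=8,j=3): S=103.5229, (K−S)⁺=0.0000, hold=4.8773 ⇒ V=4.8773 continue | (k=8,j=4): S=138.4600, (K−S)⁺=0.0000, hold=0.0000 ⇒ V=0.0000 continue | (k=8,j=5): S=185.1877, (K−S)⁺=0.0000, hold=0.0000 ⇒ V=0.0000 continue | (k=8,j=6): S=247.6853, (K−S)⁺=0.0000, hold=0.0000 ⇒ V=0.0000 continue | (k=8,j=7): S=331.2746, (K−S)⁺=0.0000, hold=0.0000 ⇒ V=0.0000 continue | (k=8,j=8): S=443.0737, (K−S)⁺=0.0000, hold=0.0000 ⇒ V=0.0000 continue  boundary S*=77.4013
step 7: (k=7,j=0): S=50.0399, (K−S)⁺=49.3201, hold=48.2945 ⇒ V=49.3201 exercise | (k=7,j=1): S=66.9275, (K−S)⁺=32.4325, hold=31.4069 ⇒ V=32.4325 exercise | (k=7,j=2): S=89.5143, (K−S)⁺=9.8457, hold=13.2887 ⇒ V=13.2887 continue | (k=7,j=3): S=119.7238, (K−S)⁺=0.0000, hold=2.4161 ⇒ V=2.4161 continue | (k=7,j=4): S=160.1284, (K−S)⁺=0.0000, hold=0.0000 ⇒ V=0.0000 continue | (k=7,j=5): S=214.1688, (K−S)⁺=0.0000, hold=0.0000 ⇒ V=0.0000 continue | (k=7,j=6): S=286.4469, (K−S)⁺=0.0000, hold=0.0000 ⇒ V=0.0000 continue | (k=7,j=7): S=383.1176, (K−S)⁺=0.0000, hold=0.0000 ⇒ V=0.0000 continue  boundary S*=66.9275
step 6: (k=6,j=0): S=57.8709, (K−S)⁺=41.4891, hold=40.4634 ⇒ V=41.4891 exercise | (k=6,j=1): S=77.4013, (K−S)⁺=21.9587, hold=22.6349 ⇒ V=22.6349 continue | (k=6,j=2): S=103.5229, (K−S)⁺=0.0000, hold=7.7772 ⇒ V=7.7772 continue | (k=6,j=3): S=138.4600, (K−S)⁺=0.0000, hold=1.1969 ⇒ V=1.1969 continue | (k=6,j=4): S=185.1877, (K−S)⁺=0.0000, hold=0.0000 ⇒ V=0.0000 continue | (k=6,j=5): S=247.6853, (K−S)⁺=0.0000, hold=0.0000 ⇒ V=0.0000 continue | (k=6,j=6): S=331.2746, (K−S)⁺=0.0000, hold=0.0000 ⇒ V=0.0000 continue  boundary S*=57.8709
step 5: (k=5,j=0): S=66.9275, (K−S)⁺=32.4325, hold=31.7411 ⇒ V=32.4325 exercise | (k=5,j=1): S=89.5143, (K−S)⁺=9.8457, hold=15.0570 ⇒ V=15.0570 continue | (k=5,j=2): S=119.7238, (K−S)⁺=0.0000, hold=4.4442 ⇒ V=4.4442 continue | (k=5,j=3): S=160.1284, (K−S)⁺=0.0000, hold=0.5929 ⇒ V=0.5929 continue | (k=5,j=4): S=214.1688, (K−S)⁺=0.0000, hold=0.0000 ⇒ V=0.0000 continue | (k=5,j=5): S=286.4469, (K−S)⁺=0.0000, hold=0.0000 ⇒ V=0.0000 continue  boundary S*=66.9275
step 4: (k=4,j=0): S=77.4013, (K−S)⁺=21.9587, hold=23.5090 ⇒ V=23.5090 continue | (k=4,j=1): S=103.5229, (K−S)⁺=0.0000, hold=9.6557 ⇒ V=9.6557 continue | (k=4,j=2): S=138.4600, (K−S)⁺=0.0000, hold=2.4946 ⇒ V=2.4946 continue | (k=4,j=3): S=185.1877, (K−S)⁺=0.0000, hold=0.2937 ⇒ V=0.2937 continue | (k=4,j=4): S=247.6853, (K−S)⁺=0.0000, hold=0.0000 ⇒ V=0.0000 continue  boundary S*=-
step 3: (k=3,j=0): S=89.5143, (K−S)⁺=9.8457, hold=16.4186 ⇒ V=16.4186 continue | (k=3,j=1): S=119.7238, (K−S)⁺=0.0000, hold=6.0163 ⇒ V=6.0163 continue | (k=3,j=2): S=160.1284, (K−S)⁺=0.0000, hold=1.3810 ⇒ V=1.3810 continue | (k=3,j=3): S=214.1688, (K−S)⁺=0.0000, hold=0.1455 ⇒ V=0.1455 continue  boundary S*=-
step 2: (k=2,j=0): S=103.5229, (K−S)⁺=0.0000, hold=11.1073 ⇒ V=11.1073 continue | (k=2,j=1): S=138.4600, (K−S)⁺=0.0000, hold=3.6629 ⇒ V=3.6629 continue | (k=2,j=2): S=185.1877, (K−S)⁺=0.0000, hold=0.7560 ⇒ V=0.7560 continue  boundary S*=-
step 1: (k=1,j=0): S=119.7238, (K−S)⁺=0.0000, hold=7.3129 ⇒ V=7.3129 continue | (k=1,j=1): S=160.1284, (K−S)⁺=0.0000, hold=2.1882 ⇒ V=2.1882 continue  boundary S*=-
step 0: (k=0,j=0): S=138.4600, (K−S)⁺=0.0000, hold=4.7043 ⇒ V=4.7043 continue  boundary S*=-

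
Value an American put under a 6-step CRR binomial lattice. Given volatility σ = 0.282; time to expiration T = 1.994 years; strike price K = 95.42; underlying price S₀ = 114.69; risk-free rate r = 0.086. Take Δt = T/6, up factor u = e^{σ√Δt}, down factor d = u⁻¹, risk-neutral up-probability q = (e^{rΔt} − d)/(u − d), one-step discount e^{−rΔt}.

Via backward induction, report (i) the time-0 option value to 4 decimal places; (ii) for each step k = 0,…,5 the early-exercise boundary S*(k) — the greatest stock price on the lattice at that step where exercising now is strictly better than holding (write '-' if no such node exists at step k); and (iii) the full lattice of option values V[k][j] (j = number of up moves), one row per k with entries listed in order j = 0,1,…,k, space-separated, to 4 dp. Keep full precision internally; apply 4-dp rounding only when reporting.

price = 4.7926
boundary = - - - 70.4235 59.8571 70.4235
tree:
4.7926
8.5816 1.9237
14.9166 3.8150 0.4669
24.9965 7.3990 1.0633 0.0000
35.5629 13.9136 2.4220 0.0000 0.0000
44.5440 24.9965 5.5164 0.0000 0.0000 0.0000
52.1776 35.5629 12.5647 0.0000 0.0000 0.0000 0.0000

params: Δt=0.33233 u=1.17653 d=0.84996 q=0.54823 e^(-rΔt)=0.97182
t_6 payoffs: 52.1776 35.5629 12.5647 0.0000 0.0000 0.0000 0.0000
t_5: node(5,0) S=50.8760 payoff=44.5440 vs cont=41.8555 → 44.5440 [stop]  node(5,1) S=70.4235 payoff=24.9965 vs cont=22.3079 → 24.9965 [stop]  node(5,2) S=97.4817 payoff=0.0000 vs cont=5.5164 → 5.5164 [wait]  node(5,3) S=134.9361 payoff=0.0000 vs cont=0.0000 → 0.0000 [wait]  node(5,4) S=186.7812 payoff=0.0000 vs cont=0.0000 → 0.0000 [wait]  node(5,5) S=258.5463 payoff=0.0000 vs cont=0.0000 → 0.0000 [wait]  ⇒ S*(5)=70.4235
t_4: node(4,0) S=59.8571 payoff=35.5629 vs cont=32.8744 → 35.5629 [stop]  node(4,1) S=82.8553 payoff=12.5647 vs cont=13.9136 → 13.9136 [wait]  node(4,2) S=114.6900 payoff=0.0000 vs cont=2.4220 → 2.4220 [wait]  node(4,3) S=158.7562 payoff=0.0000 vs cont=0.0000 → 0.0000 [wait]  node(4,4) S=219.7535 payoff=0.0000 vs cont=0.0000 → 0.0000 [wait]  ⇒ S*(4)=59.8571
t_3: node(3,0) S=70.4235 payoff=24.9965 vs cont=23.0266 → 24.9965 [stop]  node(3,1) S=97.4817 payoff=0.0000 vs cont=7.3990 → 7.3990 [wait]  node(3,2) S=134.9361 payoff=0.0000 vs cont=1.0633 → 1.0633 [wait]  node(3,3) S=186.7812 payoff=0.0000 vs cont=0.0000 → 0.0000 [wait]  ⇒ S*(3)=70.4235
t_2: node(2,0) S=82.8553 payoff=12.5647 vs cont=14.9166 → 14.9166 [wait]  node(2,1) S=114.6900 payoff=0.0000 vs cont=3.8150 → 3.8150 [wait]  node(2,2) S=158.7562 payoff=0.0000 vs cont=0.4669 → 0.4669 [wait]  ⇒ S*(2)=-
t_1: node(1,0) S=97.4817 payoff=0.0000 vs cont=8.5816 → 8.5816 [wait]  node(1,1) S=134.9361 payoff=0.0000 vs cont=1.9237 → 1.9237 [wait]  ⇒ S*(1)=-
t_0: node(0,0) S=114.6900 payoff=0.0000 vs cont=4.7926 → 4.7926 [wait]  ⇒ S*(0)=-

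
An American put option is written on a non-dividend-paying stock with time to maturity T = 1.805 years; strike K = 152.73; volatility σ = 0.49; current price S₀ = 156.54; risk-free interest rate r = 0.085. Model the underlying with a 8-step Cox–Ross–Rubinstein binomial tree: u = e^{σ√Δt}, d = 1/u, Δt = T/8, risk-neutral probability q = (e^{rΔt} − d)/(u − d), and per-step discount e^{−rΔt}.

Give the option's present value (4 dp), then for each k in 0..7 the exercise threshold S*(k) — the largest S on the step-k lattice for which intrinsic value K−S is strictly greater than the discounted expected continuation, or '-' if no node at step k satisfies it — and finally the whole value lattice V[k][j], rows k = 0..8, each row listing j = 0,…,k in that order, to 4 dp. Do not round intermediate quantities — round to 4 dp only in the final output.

params: Δt=0.22562 u=1.26207 d=0.79235 q=0.48330 e^(-rΔt)=0.98100
t_8 payoffs: 128.4097 113.9924 91.0283 54.4509 0.0000 0.0000 0.0000 0.0000 0.0000
t_7: node(7,0) S=30.6938 payoff=122.0362 vs cont=119.1350 → 122.0362 [stop]  node(7,1) S=48.8894 payoff=103.8406 vs cont=100.9394 → 103.8406 [stop]  node(7,2) S=77.8716 payoff=74.8584 vs cont=71.9572 → 74.8584 [stop]  node(7,3) S=124.0347 payoff=28.6953 vs cont=27.6005 → 28.6953 [stop]  node(7,4) S=197.5638 payoff=0.0000 vs cont=0.0000 → 0.0000 [wait]  node(7,5) S=314.6817 payoff=0.0000 vs cont=0.0000 → 0.0000 [wait]  node(7,6) S=501.2282 payoff=0.0000 vs cont=0.0000 → 0.0000 [wait]  node(7,7) S=798.3616 payoff=0.0000 vs cont=0.0000 → 0.0000 [wait]  ⇒ S*(7)=124.0347
t_6: node(6,0) S=38.7376 payoff=113.9924 vs cont=111.0912 → 113.9924 [stop]  node(6,1) S=61.7017 payoff=91.0283 vs cont=88.1271 → 91.0283 [stop]  node(6,2) S=98.2791 payoff=54.4509 vs cont=51.5497 → 54.4509 [stop]  node(6,3) S=156.5400 payoff=0.0000 vs cont=14.5453 → 14.5453 [wait]  node(6,4) S=249.3385 payoff=0.0000 vs cont=0.0000 → 0.0000 [wait]  node(6,5) S=397.1490 payoff=0.0000 vs cont=0.0000 → 0.0000 [wait]  node(6,6) S=632.5831 payoff=0.0000 vs cont=0.0000 → 0.0000 [wait]  ⇒ S*(6)=98.2791
t_5: node(5,0) S=48.8894 payoff=103.8406 vs cont=100.9394 → 103.8406 [stop]  node(5,1) S=77.8716 payoff=74.8584 vs cont=71.9572 → 74.8584 [stop]  node(5,2) S=124.0347 payoff=28.6953 vs cont=34.4967 → 34.4967 [wait]  node(5,3) S=197.5638 payoff=0.0000 vs cont=7.3728 → 7.3728 [wait]  node(5,4) S=314.6817 payoff=0.0000 vs cont=0.0000 → 0.0000 [wait]  node(5,5) S=501.2282 payoff=0.0000 vs cont=0.0000 → 0.0000 [wait]  ⇒ S*(5)=77.8716
t_4: node(4,0) S=61.7017 payoff=91.0283 vs cont=88.1271 → 91.0283 [stop]  node(4,1) S=98.2791 payoff=54.4509 vs cont=54.3002 → 54.4509 [stop]  node(4,2) S=156.5400 payoff=0.0000 vs cont=20.9815 → 20.9815 [wait]  node(4,3) S=249.3385 payoff=0.0000 vs cont=3.7372 → 3.7372 [wait]  node(4,4) S=397.1490 payoff=0.0000 vs cont=0.0000 → 0.0000 [wait]  ⇒ S*(4)=98.2791
t_3: node(3,0) S=77.8716 payoff=74.8584 vs cont=71.9572 → 74.8584 [stop]  node(3,1) S=124.0347 payoff=28.6953 vs cont=37.5482 → 37.5482 [wait]  node(3,2) S=197.5638 payoff=0.0000 vs cont=12.4071 → 12.4071 [wait]  node(3,3) S=314.6817 payoff=0.0000 vs cont=1.8943 → 1.8943 [wait]  ⇒ S*(3)=77.8716
t_2: node(2,0) S=98.2791 payoff=54.4509 vs cont=55.7470 → 55.7470 [wait]  node(2,1) S=156.5400 payoff=0.0000 vs cont=24.9152 → 24.9152 [wait]  node(2,2) S=249.3385 payoff=0.0000 vs cont=7.1872 → 7.1872 [wait]  ⇒ S*(2)=-
t_1: node(1,0) S=124.0347 payoff=28.6953 vs cont=40.0702 → 40.0702 [wait]  node(1,1) S=197.5638 payoff=0.0000 vs cont=16.0367 → 16.0367 [wait]  ⇒ S*(1)=-
t_0: node(0,0) S=156.5400 payoff=0.0000 vs cont=27.9144 → 27.9144 [wait]  ⇒ S*(0)=-

price = 27.9144
boundary = - - - 77.8716 98.2791 77.8716 98.2791 124.0347
tree:
27.9144
40.0702 16.0367
55.7470 24.9152 7.1872
74.8584 37.5482 12.4071 1.8943
91.0283 54.4509 20.9815 3.7372 0.0000
103.8406 74.8584 34.4967 7.3728 0.0000 0.0000
113.9924 91.0283 54.4509 14.5453 0.0000 0.0000 0.0000
122.0362 103.8406 74.8584 28.6953 0.0000 0.0000 0.0000 0.0000
128.4097 113.9924 91.0283 54.4509 0.0000 0.0000 0.0000 0.0000 0.0000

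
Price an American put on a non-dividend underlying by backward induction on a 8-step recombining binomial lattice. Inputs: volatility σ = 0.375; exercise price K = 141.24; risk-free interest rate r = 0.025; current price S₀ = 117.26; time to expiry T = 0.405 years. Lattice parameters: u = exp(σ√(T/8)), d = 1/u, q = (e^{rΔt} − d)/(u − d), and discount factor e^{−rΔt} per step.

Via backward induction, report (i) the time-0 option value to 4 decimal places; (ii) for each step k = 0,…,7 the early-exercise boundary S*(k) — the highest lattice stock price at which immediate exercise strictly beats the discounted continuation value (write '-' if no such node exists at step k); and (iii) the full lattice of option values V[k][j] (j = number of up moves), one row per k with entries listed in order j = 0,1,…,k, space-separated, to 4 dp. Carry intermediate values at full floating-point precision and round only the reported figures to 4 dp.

price = 26.9148
boundary = - - 99.0519 91.0372 99.0519 107.7721 117.2600 127.5832
tree:
26.9148
34.2452 19.2450
42.1881 25.9477 12.2181
50.2028 33.7547 17.7721 6.3857
57.5689 42.1881 24.9381 10.2520 2.3200
64.3390 50.2028 33.4679 15.9968 4.2130 0.3272
70.5613 57.5689 42.1881 23.9800 7.6093 0.6380 0.0000
76.2802 64.3390 50.2028 33.4679 13.6568 1.2438 0.0000 0.0000
81.5363 70.5613 57.5689 42.1881 23.9800 2.4248 0.0000 0.0000 0.0000

params: Δt=0.05063 u=1.08804 d=0.91909 q=0.48641 e^(-rΔt)=0.99874
t_8 payoffs: 81.5363 70.5613 57.5689 42.1881 23.9800 2.4248 0.0000 0.0000 0.0000
t_7: node(7,0) S=64.9598 payoff=76.2802 vs cont=76.1016 → 76.2802 [stop]  node(7,1) S=76.9010 payoff=64.3390 vs cont=64.1604 → 64.3390 [stop]  node(7,2) S=91.0372 payoff=50.2028 vs cont=50.0241 → 50.2028 [stop]  node(7,3) S=107.7721 payoff=33.4679 vs cont=33.2893 → 33.4679 [stop]  node(7,4) S=127.5832 payoff=13.6568 vs cont=13.4782 → 13.6568 [stop]  node(7,5) S=151.0361 payoff=0.0000 vs cont=1.2438 → 1.2438 [wait]  node(7,6) S=178.8001 payoff=0.0000 vs cont=0.0000 → 0.0000 [wait]  node(7,7) S=211.6679 payoff=0.0000 vs cont=0.0000 → 0.0000 [wait]  ⇒ S*(7)=127.5832
t_6: node(6,0) S=70.6787 payoff=70.5613 vs cont=70.3827 → 70.5613 [stop]  node(6,1) S=83.6711 payoff=57.5689 vs cont=57.3903 → 57.5689 [stop]  node(6,2) S=99.0519 payoff=42.1881 vs cont=42.0095 → 42.1881 [stop]  node(6,3) S=117.2600 payoff=23.9800 vs cont=23.8014 → 23.9800 [stop]  node(6,4) S=138.8152 payoff=2.4248 vs cont=7.6093 → 7.6093 [wait]  node(6,5) S=164.3328 payoff=0.0000 vs cont=0.6380 → 0.6380 [wait]  node(6,6) S=194.5411 payoff=0.0000 vs cont=0.0000 → 0.0000 [wait]  ⇒ S*(6)=117.2600
t_5: node(5,0) S=76.9010 payoff=64.3390 vs cont=64.1604 → 64.3390 [stop]  node(5,1) S=91.0372 payoff=50.2028 vs cont=50.0241 → 50.2028 [stop]  node(5,2) S=107.7721 payoff=33.4679 vs cont=33.2893 → 33.4679 [stop]  node(5,3) S=127.5832 payoff=13.6568 vs cont=15.9968 → 15.9968 [wait]  node(5,4) S=151.0361 payoff=0.0000 vs cont=4.2130 → 4.2130 [wait]  node(5,5) S=178.8001 payoff=0.0000 vs cont=0.3272 → 0.3272 [wait]  ⇒ S*(5)=107.7721
t_4: node(4,0) S=83.6711 payoff=57.5689 vs cont=57.3903 → 57.5689 [stop]  node(4,1) S=99.0519 payoff=42.1881 vs cont=42.0095 → 42.1881 [stop]  node(4,2) S=117.2600 payoff=23.9800 vs cont=24.9381 → 24.9381 [wait]  node(4,3) S=138.8152 payoff=2.4248 vs cont=10.2520 → 10.2520 [wait]  node(4,4) S=164.3328 payoff=0.0000 vs cont=2.3200 → 2.3200 [wait]  ⇒ S*(4)=99.0519
t_3: node(3,0) S=91.0372 payoff=50.2028 vs cont=50.0241 → 50.2028 [stop]  node(3,1) S=107.7721 payoff=33.4679 vs cont=33.7547 → 33.7547 [wait]  node(3,2) S=127.5832 payoff=13.6568 vs cont=17.7721 → 17.7721 [wait]  node(3,3) S=151.0361 payoff=0.0000 vs cont=6.3857 → 6.3857 [wait]  ⇒ S*(3)=91.0372
t_2: node(2,0) S=99.0519 payoff=42.1881 vs cont=42.1488 → 42.1881 [stop]  node(2,1) S=117.2600 payoff=23.9800 vs cont=25.9477 → 25.9477 [wait]  node(2,2) S=138.8152 payoff=2.4248 vs cont=12.2181 → 12.2181 [wait]  ⇒ S*(2)=99.0519
t_1: node(1,0) S=107.7721 payoff=33.4679 vs cont=34.2452 → 34.2452 [wait]  node(1,1) S=127.5832 payoff=13.6568 vs cont=19.2450 → 19.2450 [wait]  ⇒ S*(1)=-
t_0: node(0,0) S=117.2600 payoff=23.9800 vs cont=26.9148 → 26.9148 [wait]  ⇒ S*(0)=-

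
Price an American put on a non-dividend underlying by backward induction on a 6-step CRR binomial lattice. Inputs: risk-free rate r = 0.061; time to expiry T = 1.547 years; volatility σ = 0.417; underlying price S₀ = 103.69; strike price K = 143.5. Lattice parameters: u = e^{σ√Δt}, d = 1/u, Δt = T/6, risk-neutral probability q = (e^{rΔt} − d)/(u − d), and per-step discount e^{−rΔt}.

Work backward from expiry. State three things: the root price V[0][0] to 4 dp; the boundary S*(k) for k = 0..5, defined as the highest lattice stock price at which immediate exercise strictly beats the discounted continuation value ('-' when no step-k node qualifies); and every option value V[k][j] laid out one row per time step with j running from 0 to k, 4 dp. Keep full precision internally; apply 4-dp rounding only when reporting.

price = 43.9336
boundary = - 83.9033 67.8923 83.9033 67.8923 83.9033
tree:
43.9336
59.5967 28.7004
75.6077 42.2320 15.2374
88.5633 59.5967 25.1320 5.2047
99.0466 75.6077 39.8826 10.2549 0.0000
107.5295 88.5633 59.5967 20.2051 0.0000 0.0000
114.3936 99.0466 75.6077 39.8100 0.0000 0.0000 0.0000

Δt=0.25783  u=1.23583  d=0.80917  q=0.48442  discount=0.98440
step 6 (expiry): payoffs max(K−S,0) = 114.3936 99.0466 75.6077 39.8100 0.0000 0.0000 0.0000
step 5: (k=5,j=0): S=35.9705, (K−S)⁺=107.5295, hold=105.2902 ⇒ V=107.5295 exercise | (k=5,j=1): S=54.9367, (K−S)⁺=88.5633, hold=86.3240 ⇒ V=88.5633 exercise | (k=5,j=2): S=83.9033, (K−S)⁺=59.5967, hold=57.3575 ⇒ V=59.5967 exercise | (k=5,j=3): S=128.1430, (K−S)⁺=15.3570, hold=20.2051 ⇒ V=20.2051 continue | (k=5,j=4): S=195.7091, (K−S)⁺=0.0000, hold=0.0000 ⇒ V=0.0000 continue | (k=5,j=5): S=298.9009, (K−S)⁺=0.0000, hold=0.0000 ⇒ V=0.0000 continue  boundary S*=83.9033
step 4: (k=4,j=0): S=44.4534, (K−S)⁺=99.0466, hold=96.8074 ⇒ V=99.0466 exercise | (k=4,j=1): S=67.8923, (K−S)⁺=75.6077, hold=73.3684 ⇒ V=75.6077 exercise | (k=4,j=2): S=103.6900, (K−S)⁺=39.8100, hold=39.8826 ⇒ V=39.8826 continue | (k=4,j=3): S=158.3628, (K−S)⁺=0.0000, hold=10.2549 ⇒ V=10.2549 continue | (k=4,j=4): S=241.8629, (K−S)⁺=0.0000, hold=0.0000 ⇒ V=0.0000 continue  boundary S*=67.8923
step 3: (k=3,j=0): S=54.9367, (K−S)⁺=88.5633, hold=86.3240 ⇒ V=88.5633 exercise | (k=3,j=1): S=83.9033, (K−S)⁺=59.5967, hold=57.3921 ⇒ V=59.5967 exercise | (k=3,j=2): S=128.1430, (K−S)⁺=15.3570, hold=25.1320 ⇒ V=25.1320 continue | (k=3,j=3): S=195.7091, (K−S)⁺=0.0000, hold=5.2047 ⇒ V=5.2047 continue  boundary S*=83.9033
step 2: (k=2,j=0): S=67.8923, (K−S)⁺=75.6077, hold=73.3684 ⇒ V=75.6077 exercise | (k=2,j=1): S=103.6900, (K−S)⁺=39.8100, hold=42.2320 ⇒ V=42.2320 continue | (k=2,j=2): S=158.3628, (K−S)⁺=0.0000, hold=15.2374 ⇒ V=15.2374 continue  boundary S*=67.8923
step 1: (k=1,j=0): S=83.9033, (K−S)⁺=59.5967, hold=58.5124 ⇒ V=59.5967 exercise | (k=1,j=1): S=128.1430, (K−S)⁺=15.3570, hold=28.7004 ⇒ V=28.7004 continue  boundary S*=83.9033
step 0: (k=0,j=0): S=103.6900, (K−S)⁺=39.8100, hold=43.9336 ⇒ V=43.9336 continue  boundary S*=-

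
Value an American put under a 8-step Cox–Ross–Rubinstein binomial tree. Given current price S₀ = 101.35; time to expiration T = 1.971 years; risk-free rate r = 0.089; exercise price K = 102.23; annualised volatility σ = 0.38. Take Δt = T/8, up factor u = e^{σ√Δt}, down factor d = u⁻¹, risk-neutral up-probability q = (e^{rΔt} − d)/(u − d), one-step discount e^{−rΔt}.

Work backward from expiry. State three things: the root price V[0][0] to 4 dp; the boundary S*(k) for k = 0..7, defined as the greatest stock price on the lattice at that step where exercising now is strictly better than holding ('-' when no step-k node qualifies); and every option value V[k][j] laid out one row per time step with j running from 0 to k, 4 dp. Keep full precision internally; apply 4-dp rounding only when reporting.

Δt=0.24638, u=1.20758, d=0.82810, q=0.51141, disc=e^(-rΔt)=0.97831
k=8 terminal: V=max(K-S,0) → 79.8170 69.5463 54.5692 32.7287 0.8800 0.0000 0.0000 0.0000 0.0000
k=7: j=0 S=27.0654 intr=75.1646 cont=72.9473 V=75.1646[EX]; j=1 S=39.4681 intr=62.7619 cont=60.5447 V=62.7619[EX]; j=2 S=57.5542 intr=44.6758 cont=42.4585 V=44.6758[EX]; j=3 S=83.9283 intr=18.3017 cont=16.0845 V=18.3017[EX]; j=4 S=122.3881 intr=0.0000 cont=0.4206 V=0.4206[hold]; j=5 S=178.4721 intr=0.0000 cont=0.0000 V=0.0000[hold]; j=6 S=260.2564 intr=0.0000 cont=0.0000 V=0.0000[hold]; j=7 S=379.5181 intr=0.0000 cont=0.0000 V=0.0000[hold]  S*(7)=83.9283
k=6: j=0 S=32.6837 intr=69.5463 cont=67.3291 V=69.5463[EX]; j=1 S=47.6608 intr=54.5692 cont=52.3519 V=54.5692[EX]; j=2 S=69.5013 intr=32.7287 cont=30.5115 V=32.7287[EX]; j=3 S=101.3500 intr=0.8800 cont=8.9586 V=8.9586[hold]; j=4 S=147.7933 intr=0.0000 cont=0.2011 V=0.2011[hold]; j=5 S=215.5191 intr=0.0000 cont=0.0000 V=0.0000[hold]; j=6 S=314.2801 intr=0.0000 cont=0.0000 V=0.0000[hold]  S*(6)=69.5013
k=5: j=0 S=39.4681 intr=62.7619 cont=60.5447 V=62.7619[EX]; j=1 S=57.5542 intr=44.6758 cont=42.4585 V=44.6758[EX]; j=2 S=83.9283 intr=18.3017 cont=20.1264 V=20.1264[hold]; j=3 S=122.3881 intr=0.0000 cont=4.3828 V=4.3828[hold]; j=4 S=178.4721 intr=0.0000 cont=0.0961 V=0.0961[hold]; j=5 S=260.2564 intr=0.0000 cont=0.0000 V=0.0000[hold]  S*(5)=57.5542
k=4: j=0 S=47.6608 intr=54.5692 cont=52.3519 V=54.5692[EX]; j=1 S=69.5013 intr=32.7287 cont=31.4244 V=32.7287[EX]; j=2 S=101.3500 intr=0.8800 cont=11.8131 V=11.8131[hold]; j=3 S=147.7933 intr=0.0000 cont=2.1430 V=2.1430[hold]; j=4 S=215.5191 intr=0.0000 cont=0.0459 V=0.0459[hold]  S*(4)=69.5013
k=3: j=0 S=57.5542 intr=44.6758 cont=42.4585 V=44.6758[EX]; j=1 S=83.9283 intr=18.3017 cont=21.5545 V=21.5545[hold]; j=2 S=122.3881 intr=0.0000 cont=6.7188 V=6.7188[hold]; j=3 S=178.4721 intr=0.0000 cont=1.0473 V=1.0473[hold]  S*(3)=57.5542
k=2: j=0 S=69.5013 intr=32.7287 cont=32.1389 V=32.7287[EX]; j=1 S=101.3500 intr=0.8800 cont=13.6645 V=13.6645[hold]; j=2 S=147.7933 intr=0.0000 cont=3.7356 V=3.7356[hold]  S*(2)=69.5013
k=1: j=0 S=83.9283 intr=18.3017 cont=22.4808 V=22.4808[hold]; j=1 S=122.3881 intr=0.0000 cont=8.4005 V=8.4005[hold]  S*(1)=-
k=0: j=0 S=101.3500 intr=0.8800 cont=14.9486 V=14.9486[hold]  S*(0)=-

price = 14.9486
boundary = - - 69.5013 57.5542 69.5013 57.5542 69.5013 83.9283
tree:
14.9486
22.4808 8.4005
32.7287 13.6645 3.7356
44.6758 21.5545 6.7188 1.0473
54.5692 32.7287 11.8131 2.1430 0.0459
62.7619 44.6758 20.1264 4.3828 0.0961 0.0000
69.5463 54.5692 32.7287 8.9586 0.2011 0.0000 0.0000
75.1646 62.7619 44.6758 18.3017 0.4206 0.0000 0.0000 0.0000
79.8170 69.5463 54.5692 32.7287 0.8800 0.0000 0.0000 0.0000 0.0000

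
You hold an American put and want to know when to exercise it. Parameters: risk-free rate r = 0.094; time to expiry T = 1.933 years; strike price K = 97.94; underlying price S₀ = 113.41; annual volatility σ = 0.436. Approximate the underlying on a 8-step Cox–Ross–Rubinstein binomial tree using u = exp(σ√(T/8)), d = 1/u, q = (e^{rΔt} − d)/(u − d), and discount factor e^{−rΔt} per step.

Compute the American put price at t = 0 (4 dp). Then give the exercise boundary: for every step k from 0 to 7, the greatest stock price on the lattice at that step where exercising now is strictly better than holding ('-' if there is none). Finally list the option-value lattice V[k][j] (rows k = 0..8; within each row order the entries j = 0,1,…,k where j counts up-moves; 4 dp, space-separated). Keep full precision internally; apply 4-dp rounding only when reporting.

price = 12.1863
boundary = - - - 59.6240 48.1220 59.6240 48.1220 59.6240
tree:
12.1863
18.3975 6.5306
26.9896 10.6444 2.7139
38.3160 16.8951 4.8783 0.6726
49.8180 25.9574 8.6025 1.3755 0.0000
59.1011 38.3160 14.7826 2.8132 0.0000 0.0000
66.5934 49.8180 24.4839 5.7534 0.0000 0.0000 0.0000
72.6404 59.1011 38.3160 11.7667 0.0000 0.0000 0.0000 0.0000
77.5209 66.5934 49.8180 24.0650 0.0000 0.0000 0.0000 0.0000 0.0000

Δt=0.24163, u=1.23902, d=0.80709, q=0.49981, disc=e^(-rΔt)=0.97754
k=8 terminal: V=max(K-S,0) → 77.5209 66.5934 49.8180 24.0650 0.0000 0.0000 0.0000 0.0000 0.0000
k=7: j=0 S=25.2996 intr=72.6404 cont=70.4410 V=72.6404[EX]; j=1 S=38.8389 intr=59.1011 cont=56.9017 V=59.1011[EX]; j=2 S=59.6240 intr=38.3160 cont=36.1166 V=38.3160[EX]; j=3 S=91.5323 intr=6.4077 cont=11.7667 V=11.7667[hold]; j=4 S=140.5168 intr=0.0000 cont=0.0000 V=0.0000[hold]; j=5 S=215.7158 intr=0.0000 cont=0.0000 V=0.0000[hold]; j=6 S=331.1583 intr=0.0000 cont=0.0000 V=0.0000[hold]; j=7 S=508.3811 intr=0.0000 cont=0.0000 V=0.0000[hold]  S*(7)=59.6240
k=6: j=0 S=31.3466 intr=66.5934 cont=64.3940 V=66.5934[EX]; j=1 S=48.1220 intr=49.8180 cont=47.6186 V=49.8180[EX]; j=2 S=73.8750 intr=24.0650 cont=24.4839 V=24.4839[hold]; j=3 S=113.4100 intr=0.0000 cont=5.7534 V=5.7534[hold]; j=4 S=174.1025 intr=0.0000 cont=0.0000 V=0.0000[hold]; j=5 S=267.2753 intr=0.0000 cont=0.0000 V=0.0000[hold]; j=6 S=410.3104 intr=0.0000 cont=0.0000 V=0.0000[hold]  S*(6)=48.1220
k=5: j=0 S=38.8389 intr=59.1011 cont=56.9017 V=59.1011[EX]; j=1 S=59.6240 intr=38.3160 cont=36.3213 V=38.3160[EX]; j=2 S=91.5323 intr=6.4077 cont=14.7826 V=14.7826[hold]; j=3 S=140.5168 intr=0.0000 cont=2.8132 V=2.8132[hold]; j=4 S=215.7158 intr=0.0000 cont=0.0000 V=0.0000[hold]; j=5 S=331.1583 intr=0.0000 cont=0.0000 V=0.0000[hold]  S*(5)=59.6240
k=4: j=0 S=48.1220 intr=49.8180 cont=47.6186 V=49.8180[EX]; j=1 S=73.8750 intr=24.0650 cont=25.9574 V=25.9574[hold]; j=2 S=113.4100 intr=0.0000 cont=8.6025 V=8.6025[hold]; j=3 S=174.1025 intr=0.0000 cont=1.3755 V=1.3755[hold]; j=4 S=267.2753 intr=0.0000 cont=0.0000 V=0.0000[hold]  S*(4)=48.1220
k=3: j=0 S=59.6240 intr=38.3160 cont=37.0413 V=38.3160[EX]; j=1 S=91.5323 intr=6.4077 cont=16.8951 V=16.8951[hold]; j=2 S=140.5168 intr=0.0000 cont=4.8783 V=4.8783[hold]; j=3 S=215.7158 intr=0.0000 cont=0.6726 V=0.6726[hold]  S*(3)=59.6240
k=2: j=0 S=73.8750 intr=24.0650 cont=26.9896 V=26.9896[hold]; j=1 S=113.4100 intr=0.0000 cont=10.6444 V=10.6444[hold]; j=2 S=174.1025 intr=0.0000 cont=2.7139 V=2.7139[hold]  S*(2)=-
k=1: j=0 S=91.5323 intr=6.4077 cont=18.3975 V=18.3975[hold]; j=1 S=140.5168 intr=0.0000 cont=6.5306 V=6.5306[hold]  S*(1)=-
k=0: j=0 S=113.4100 intr=0.0000 cont=12.1863 V=12.1863[hold]  S*(0)=-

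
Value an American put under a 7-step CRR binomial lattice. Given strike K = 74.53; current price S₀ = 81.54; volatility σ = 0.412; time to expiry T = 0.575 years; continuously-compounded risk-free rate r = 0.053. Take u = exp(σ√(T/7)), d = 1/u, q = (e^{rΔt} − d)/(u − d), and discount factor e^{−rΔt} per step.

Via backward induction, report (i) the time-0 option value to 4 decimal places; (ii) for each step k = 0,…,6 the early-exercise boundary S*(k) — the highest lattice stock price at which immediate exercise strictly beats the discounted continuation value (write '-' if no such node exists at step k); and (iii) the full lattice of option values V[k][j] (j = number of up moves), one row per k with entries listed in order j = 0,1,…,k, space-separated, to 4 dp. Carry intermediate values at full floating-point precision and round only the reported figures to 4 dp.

price = 5.7795
boundary = - - - - 50.8443 57.2169 64.3882
tree:
5.7795
8.6664 2.8136
12.6114 4.6203 0.9503
17.6854 7.4206 1.7347 0.1389
23.6857 11.5716 3.1481 0.2729 0.0000
29.3486 17.3131 5.6737 0.5364 0.0000 0.0000
34.3807 23.6857 10.1418 1.0541 0.0000 0.0000 0.0000
38.8524 29.3486 17.3131 2.0716 0.0000 0.0000 0.0000 0.0000

Δt=0.08214  u=1.12534  d=0.88862  q=0.48895  discount=0.99566
step 7 (expiry): payoffs max(K−S,0) = 38.8524 29.3486 17.3131 2.0716 0.0000 0.0000 0.0000 0.0000
step 6: (k=6,j=0): S=40.1493, (K−S)⁺=34.3807, hold=34.0570 ⇒ V=34.3807 exercise | (k=6,j=1): S=50.8443, (K−S)⁺=23.6857, hold=23.3620 ⇒ V=23.6857 exercise | (k=6,j=2): S=64.3882, (K−S)⁺=10.1418, hold=9.8180 ⇒ V=10.1418 exercise | (k=6,j=3): S=81.5400, (K−S)⁺=0.0000, hold=1.0541 ⇒ V=1.0541 continue | (k=6,j=4): S=103.2607, (K−S)⁺=0.0000, hold=0.0000 ⇒ V=0.0000 continue | (k=6,j=5): S=130.7674, (K−S)⁺=0.0000, hold=0.0000 ⇒ V=0.0000 continue | (k=6,j=6): S=165.6013, (K−S)⁺=0.0000, hold=0.0000 ⇒ V=0.0000 continue  boundary S*=64.3882
step 5: (k=5,j=0): S=45.1814, (K−S)⁺=29.3486, hold=29.0248 ⇒ V=29.3486 exercise | (k=5,j=1): S=57.2169, (K−S)⁺=17.3131, hold=16.9894 ⇒ V=17.3131 exercise | (k=5,j=2): S=72.4584, (K−S)⁺=2.0716, hold=5.6737 ⇒ V=5.6737 continue | (k=5,j=3): S=91.7599, (K−S)⁺=0.0000, hold=0.5364 ⇒ V=0.5364 continue | (k=5,j=4): S=116.2030, (K−S)⁺=0.0000, hold=0.0000 ⇒ V=0.0000 continue | (k=5,j=5): S=147.1572, (K−S)⁺=0.0000, hold=0.0000 ⇒ V=0.0000 continue  boundary S*=57.2169
step 4: (k=4,j=0): S=50.8443, (K−S)⁺=23.6857, hold=23.3620 ⇒ V=23.6857 exercise | (k=4,j=1): S=64.3882, (K−S)⁺=10.1418, hold=11.5716 ⇒ V=11.5716 continue | (k=4,j=2): S=81.5400, (K−S)⁺=0.0000, hold=3.1481 ⇒ V=3.1481 continue | (k=4,j=3): S=103.2607, (K−S)⁺=0.0000, hold=0.2729 ⇒ V=0.2729 continue | (k=4,j=4): S=130.7674, (K−S)⁺=0.0000, hold=0.0000 ⇒ V=0.0000 continue  boundary S*=50.8443
step 3: (k=3,j=0): S=57.2169, (K−S)⁺=17.3131, hold=17.6854 ⇒ V=17.6854 continue | (k=3,j=1): S=72.4584, (K−S)⁺=2.0716, hold=7.4206 ⇒ V=7.4206 continue | (k=3,j=2): S=91.7599, (K−S)⁺=0.0000, hold=1.7347 ⇒ V=1.7347 continue | (k=3,j=3): S=116.2030, (K−S)⁺=0.0000, hold=0.1389 ⇒ V=0.1389 continue  boundary S*=-
step 2: (k=2,j=0): S=64.3882, (K−S)⁺=10.1418, hold=12.6114 ⇒ V=12.6114 continue | (k=2,j=1): S=81.5400, (K−S)⁺=0.0000, hold=4.6203 ⇒ V=4.6203 continue | (k=2,j=2): S=103.2607, (K−S)⁺=0.0000, hold=0.9503 ⇒ V=0.9503 continue  boundary S*=-
step 1: (k=1,j=0): S=72.4584, (K−S)⁺=2.0716, hold=8.6664 ⇒ V=8.6664 continue | (k=1,j=1): S=91.7599, (K−S)⁺=0.0000, hold=2.8136 ⇒ V=2.8136 continue  boundary S*=-
step 0: (k=0,j=0): S=81.5400, (K−S)⁺=0.0000, hold=5.7795 ⇒ V=5.7795 continue  boundary S*=-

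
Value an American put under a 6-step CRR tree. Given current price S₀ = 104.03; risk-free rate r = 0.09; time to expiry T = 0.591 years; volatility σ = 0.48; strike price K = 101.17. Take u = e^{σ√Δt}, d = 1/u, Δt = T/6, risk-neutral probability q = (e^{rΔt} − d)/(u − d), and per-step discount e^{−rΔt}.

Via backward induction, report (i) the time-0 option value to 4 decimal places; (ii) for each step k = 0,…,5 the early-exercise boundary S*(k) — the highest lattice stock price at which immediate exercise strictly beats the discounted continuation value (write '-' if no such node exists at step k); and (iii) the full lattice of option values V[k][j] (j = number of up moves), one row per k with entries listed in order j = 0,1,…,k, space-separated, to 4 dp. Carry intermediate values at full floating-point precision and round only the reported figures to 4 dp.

price = 11.2110
boundary = - - - 66.2039 76.9677 66.2039
tree:
11.2110
17.0611 5.3701
25.0130 9.1546 1.5575
34.9661 15.1829 3.0923 0.0000
44.2246 24.2023 6.1396 0.0000 0.0000
52.1883 34.9661 12.1898 0.0000 0.0000 0.0000
59.0383 44.2246 24.2023 0.0000 0.0000 0.0000 0.0000

Δt=0.09850  u=1.16259  d=0.86015  q=0.49185  discount=0.99117
step 6 (expiry): payoffs max(K−S,0) = 59.0383 44.2246 24.2023 0.0000 0.0000 0.0000 0.0000
step 5: (k=5,j=0): S=48.9817, (K−S)⁺=52.1883, hold=51.2954 ⇒ V=52.1883 exercise | (k=5,j=1): S=66.2039, (K−S)⁺=34.9661, hold=34.0732 ⇒ V=34.9661 exercise | (k=5,j=2): S=89.4816, (K−S)⁺=11.6884, hold=12.1898 ⇒ V=12.1898 continue | (k=5,j=3): S=120.9438, (K−S)⁺=0.0000, hold=0.0000 ⇒ V=0.0000 continue | (k=5,j=4): S=163.4683, (K−S)⁺=0.0000, hold=0.0000 ⇒ V=0.0000 continue | (k=5,j=5): S=220.9447, (K−S)⁺=0.0000, hold=0.0000 ⇒ V=0.0000 continue  boundary S*=66.2039
step 4: (k=4,j=0): S=56.9454, (K−S)⁺=44.2246, hold=43.3317 ⇒ V=44.2246 exercise | (k=4,j=1): S=76.9677, (K−S)⁺=24.2023, hold=23.5538 ⇒ V=24.2023 exercise | (k=4,j=2): S=104.0300, (K−S)⁺=0.0000, hold=6.1396 ⇒ V=6.1396 continue | (k=4,j=3): S=140.6075, (K−S)⁺=0.0000, hold=0.0000 ⇒ V=0.0000 continue | (k=4,j=4): S=190.0459, (K−S)⁺=0.0000, hold=0.0000 ⇒ V=0.0000 continue  boundary S*=76.9677
step 3: (k=3,j=0): S=66.2039, (K−S)⁺=34.9661, hold=34.0732 ⇒ V=34.9661 exercise | (k=3,j=1): S=89.4816, (K−S)⁺=11.6884, hold=15.1829 ⇒ V=15.1829 continue | (k=3,j=2): S=120.9438, (K−S)⁺=0.0000, hold=3.0923 ⇒ V=3.0923 continue | (k=3,j=3): S=163.4683, (K−S)⁺=0.0000, hold=0.0000 ⇒ V=0.0000 continue  boundary S*=66.2039
step 2: (k=2,j=0): S=76.9677, (K−S)⁺=24.2023, hold=25.0130 ⇒ V=25.0130 continue | (k=2,j=1): S=104.0300, (K−S)⁺=0.0000, hold=9.1546 ⇒ V=9.1546 continue | (k=2,j=2): S=140.6075, (K−S)⁺=0.0000, hold=1.5575 ⇒ V=1.5575 continue  boundary S*=-
step 1: (k=1,j=0): S=89.4816, (K−S)⁺=11.6884, hold=17.0611 ⇒ V=17.0611 continue | (k=1,j=1): S=120.9438, (K−S)⁺=0.0000, hold=5.3701 ⇒ V=5.3701 continue  boundary S*=-
step 0: (k=0,j=0): S=104.0300, (K−S)⁺=0.0000, hold=11.2110 ⇒ V=11.2110 continue  boundary S*=-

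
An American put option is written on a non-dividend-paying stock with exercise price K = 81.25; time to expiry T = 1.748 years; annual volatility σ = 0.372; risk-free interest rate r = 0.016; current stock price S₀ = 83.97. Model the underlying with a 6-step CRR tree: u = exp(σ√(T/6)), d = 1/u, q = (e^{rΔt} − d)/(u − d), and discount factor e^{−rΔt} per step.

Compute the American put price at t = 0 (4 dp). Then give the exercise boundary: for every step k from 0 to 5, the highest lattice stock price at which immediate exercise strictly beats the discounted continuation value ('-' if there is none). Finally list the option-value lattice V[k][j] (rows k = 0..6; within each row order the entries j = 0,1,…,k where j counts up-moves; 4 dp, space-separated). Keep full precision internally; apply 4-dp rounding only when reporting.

price = 13.3690
boundary = - - - 45.9749 37.6114 45.9749
tree:
13.3690
19.1929 6.7095
26.5987 10.7467 2.0673
35.2751 16.7450 3.8571 0.0000
43.6386 25.0745 7.1964 0.0000 0.0000
50.4807 35.2751 13.4270 0.0000 0.0000 0.0000
56.0780 43.6386 25.0519 0.0000 0.0000 0.0000 0.0000

params: Δt=0.29133 u=1.22237 d=0.81809 q=0.46153 e^(-rΔt)=0.99535
t_6 payoffs: 56.0780 43.6386 25.0519 0.0000 0.0000 0.0000 0.0000
t_5: node(5,0) S=30.7693 payoff=50.4807 vs cont=50.1028 → 50.4807 [stop]  node(5,1) S=45.9749 payoff=35.2751 vs cont=34.8973 → 35.2751 [stop]  node(5,2) S=68.6947 payoff=12.5553 vs cont=13.4270 → 13.4270 [wait]  node(5,3) S=102.6421 payoff=0.0000 vs cont=0.0000 → 0.0000 [wait]  node(5,4) S=153.3655 payoff=0.0000 vs cont=0.0000 → 0.0000 [wait]  node(5,5) S=229.1554 payoff=0.0000 vs cont=0.0000 → 0.0000 [wait]  ⇒ S*(5)=45.9749
t_4: node(4,0) S=37.6114 payoff=43.6386 vs cont=43.2608 → 43.6386 [stop]  node(4,1) S=56.1981 payoff=25.0519 vs cont=25.0745 → 25.0745 [wait]  node(4,2) S=83.9700 payoff=0.0000 vs cont=7.1964 → 7.1964 [wait]  node(4,3) S=125.4661 payoff=0.0000 vs cont=0.0000 → 0.0000 [wait]  node(4,4) S=187.4687 payoff=0.0000 vs cont=0.0000 → 0.0000 [wait]  ⇒ S*(4)=37.6114
t_3: node(3,0) S=45.9749 payoff=35.2751 vs cont=34.9076 → 35.2751 [stop]  node(3,1) S=68.6947 payoff=12.5553 vs cont=16.7450 → 16.7450 [wait]  node(3,2) S=102.6421 payoff=0.0000 vs cont=3.8571 → 3.8571 [wait]  node(3,3) S=153.3655 payoff=0.0000 vs cont=0.0000 → 0.0000 [wait]  ⇒ S*(3)=45.9749
t_2: node(2,0) S=56.1981 payoff=25.0519 vs cont=26.5987 → 26.5987 [wait]  node(2,1) S=83.9700 payoff=0.0000 vs cont=10.7467 → 10.7467 [wait]  node(2,2) S=125.4661 payoff=0.0000 vs cont=2.0673 → 2.0673 [wait]  ⇒ S*(2)=-
t_1: node(1,0) S=68.6947 payoff=12.5553 vs cont=19.1929 → 19.1929 [wait]  node(1,1) S=102.6421 payoff=0.0000 vs cont=6.7095 → 6.7095 [wait]  ⇒ S*(1)=-
t_0: node(0,0) S=83.9700 payoff=0.0000 vs cont=13.3690 → 13.3690 [wait]  ⇒ S*(0)=-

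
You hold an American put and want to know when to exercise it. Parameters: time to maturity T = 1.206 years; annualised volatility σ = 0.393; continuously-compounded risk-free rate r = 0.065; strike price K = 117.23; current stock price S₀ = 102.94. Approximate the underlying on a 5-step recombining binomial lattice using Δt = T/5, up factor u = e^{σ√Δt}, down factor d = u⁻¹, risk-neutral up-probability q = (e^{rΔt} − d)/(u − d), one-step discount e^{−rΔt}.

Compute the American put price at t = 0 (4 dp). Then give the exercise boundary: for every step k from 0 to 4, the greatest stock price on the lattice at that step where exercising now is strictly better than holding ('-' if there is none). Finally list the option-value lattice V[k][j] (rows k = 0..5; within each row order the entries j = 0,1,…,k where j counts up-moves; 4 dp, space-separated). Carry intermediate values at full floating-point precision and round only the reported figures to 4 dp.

price = 22.4678
boundary = - - 69.9741 84.8713 69.9741
tree:
22.4678
33.3426 11.9862
47.2559 20.0795 4.0334
59.5382 32.3587 8.0744 0.0000
69.6647 47.2559 16.1641 0.0000 0.0000
78.0137 59.5382 32.3587 0.0000 0.0000 0.0000

Δt=0.24120, u=1.21290, d=0.82447, q=0.49258, disc=e^(-rΔt)=0.98444
k=5 terminal: V=max(K-S,0) → 78.0137 59.5382 32.3587 0.0000 0.0000 0.0000
k=4: j=0 S=47.5653 intr=69.6647 cont=67.8411 V=69.6647[EX]; j=1 S=69.9741 intr=47.2559 cont=45.4323 V=47.2559[EX]; j=2 S=102.9400 intr=14.2900 cont=16.1641 V=16.1641[hold]; j=3 S=151.4367 intr=0.0000 cont=0.0000 V=0.0000[hold]; j=4 S=222.7809 intr=0.0000 cont=0.0000 V=0.0000[hold]  S*(4)=69.9741
k=3: j=0 S=57.6918 intr=59.5382 cont=57.7146 V=59.5382[EX]; j=1 S=84.8713 intr=32.3587 cont=31.4439 V=32.3587[EX]; j=2 S=124.8555 intr=0.0000 cont=8.0744 V=8.0744[hold]; j=3 S=183.6769 intr=0.0000 cont=0.0000 V=0.0000[hold]  S*(3)=84.8713
k=2: j=0 S=69.9741 intr=47.2559 cont=45.4323 V=47.2559[EX]; j=1 S=102.9400 intr=14.2900 cont=20.0795 V=20.0795[hold]; j=2 S=151.4367 intr=0.0000 cont=4.0334 V=4.0334[hold]  S*(2)=69.9741
k=1: j=0 S=84.8713 intr=32.3587 cont=33.3426 V=33.3426[hold]; j=1 S=124.8555 intr=0.0000 cont=11.9862 V=11.9862[hold]  S*(1)=-
k=0: j=0 S=102.9400 intr=14.2900 cont=22.4678 V=22.4678[hold]  S*(0)=-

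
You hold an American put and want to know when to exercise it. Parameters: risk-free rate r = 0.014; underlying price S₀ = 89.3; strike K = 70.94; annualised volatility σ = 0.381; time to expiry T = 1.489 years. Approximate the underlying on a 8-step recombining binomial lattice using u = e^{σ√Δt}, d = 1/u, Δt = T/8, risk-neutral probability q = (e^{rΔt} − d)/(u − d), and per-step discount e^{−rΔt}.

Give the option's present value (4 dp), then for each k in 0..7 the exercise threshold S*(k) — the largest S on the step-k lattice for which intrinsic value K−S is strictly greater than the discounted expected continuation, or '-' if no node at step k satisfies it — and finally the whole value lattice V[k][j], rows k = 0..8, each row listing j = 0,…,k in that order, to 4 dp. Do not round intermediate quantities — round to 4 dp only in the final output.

price = 7.0557
boundary = - - - - - 39.2575 46.2709 54.5374
tree:
7.0557
10.1236 3.5922
14.1628 5.5683 1.3561
19.2305 8.4557 2.3026 0.2830
25.2033 12.5183 3.8643 0.5323 0.0000
31.6825 17.9462 6.3908 1.0011 0.0000 0.0000
37.6329 24.6691 10.3704 1.8827 0.0000 0.0000 0.0000
42.6814 31.6825 16.4026 3.5409 0.0000 0.0000 0.0000 0.0000
46.9646 37.6329 24.6691 6.6594 0.0000 0.0000 0.0000 0.0000 0.0000

Δt=0.18613  u=1.17865  d=0.84843  q=0.46690  discount=0.99740
step 8 (expiry): payoffs max(K−S,0) = 46.9646 37.6329 24.6691 6.6594 0.0000 0.0000 0.0000 0.0000 0.0000
step 7: (k=7,j=0): S=28.2586, (K−S)⁺=42.6814, hold=42.4968 ⇒ V=42.6814 exercise | (k=7,j=1): S=39.2575, (K−S)⁺=31.6825, hold=31.4979 ⇒ V=31.6825 exercise | (k=7,j=2): S=54.5374, (K−S)⁺=16.4026, hold=16.2180 ⇒ V=16.4026 exercise | (k=7,j=3): S=75.7645, (K−S)⁺=0.0000, hold=3.5409 ⇒ V=3.5409 continue | (k=7,j=4): S=105.2537, (K−S)⁺=0.0000, hold=0.0000 ⇒ V=0.0000 continue | (k=7,j=5): S=146.2207, (K−S)⁺=0.0000, hold=0.0000 ⇒ V=0.0000 continue | (k=7,j=6): S=203.1329, (K−S)⁺=0.0000, hold=0.0000 ⇒ V=0.0000 continue | (k=7,j=7): S=282.1966, (K−S)⁺=0.0000, hold=0.0000 ⇒ V=0.0000 continue  boundary S*=54.5374
step 6: (k=6,j=0): S=33.3071, (K−S)⁺=37.6329, hold=37.4483 ⇒ V=37.6329 exercise | (k=6,j=1): S=46.2709, (K−S)⁺=24.6691, hold=24.4844 ⇒ V=24.6691 exercise | (k=6,j=2): S=64.2806, (K−S)⁺=6.6594, hold=10.3704 ⇒ V=10.3704 continue | (k=6,j=3): S=89.3000, (K−S)⁺=0.0000, hold=1.8827 ⇒ V=1.8827 continue | (k=6,j=4): S=124.0575, (K−S)⁺=0.0000, hold=0.0000 ⇒ V=0.0000 continue | (k=6,j=5): S=172.3434, (K−S)⁺=0.0000, hold=0.0000 ⇒ V=0.0000 continue | (k=6,j=6): S=239.4231, (K−S)⁺=0.0000, hold=0.0000 ⇒ V=0.0000 continue  boundary S*=46.2709
step 5: (k=5,j=0): S=39.2575, (K−S)⁺=31.6825, hold=31.4979 ⇒ V=31.6825 exercise | (k=5,j=1): S=54.5374, (K−S)⁺=16.4026, hold=17.9462 ⇒ V=17.9462 continue | (k=5,j=2): S=75.7645, (K−S)⁺=0.0000, hold=6.3908 ⇒ V=6.3908 continue | (k=5,j=3): S=105.2537, (K−S)⁺=0.0000, hold=1.0011 ⇒ V=1.0011 continue | (k=5,j=4): S=146.2207, (K−S)⁺=0.0000, hold=0.0000 ⇒ V=0.0000 continue | (k=5,j=5): S=203.1329, (K−S)⁺=0.0000, hold=0.0000 ⇒ V=0.0000 continue  boundary S*=39.2575
step 4: (k=4,j=0): S=46.2709, (K−S)⁺=24.6691, hold=25.2033 ⇒ V=25.2033 continue | (k=4,j=1): S=64.2806, (K−S)⁺=6.6594, hold=12.5183 ⇒ V=12.5183 continue | (k=4,j=2): S=89.3000, (K−S)⁺=0.0000, hold=3.8643 ⇒ V=3.8643 continue | (k=4,j=3): S=124.0575, (K−S)⁺=0.0000, hold=0.5323 ⇒ V=0.5323 continue | (k=4,j=4): S=172.3434, (K−S)⁺=0.0000, hold=0.0000 ⇒ V=0.0000 continue  boundary S*=-
step 3: (k=3,j=0): S=54.5374, (K−S)⁺=16.4026, hold=19.2305 ⇒ V=19.2305 continue | (k=3,j=1): S=75.7645, (K−S)⁺=0.0000, hold=8.4557 ⇒ V=8.4557 continue | (k=3,j=2): S=105.2537, (K−S)⁺=0.0000, hold=2.3026 ⇒ V=2.3026 continue | (k=3,j=3): S=146.2207, (K−S)⁺=0.0000, hold=0.2830 ⇒ V=0.2830 continue  boundary S*=-
step 2: (k=2,j=0): S=64.2806, (K−S)⁺=6.6594, hold=14.1628 ⇒ V=14.1628 continue | (k=2,j=1): S=89.3000, (K−S)⁺=0.0000, hold=5.5683 ⇒ V=5.5683 continue | (k=2,j=2): S=124.0575, (K−S)⁺=0.0000, hold=1.3561 ⇒ V=1.3561 continue  boundary S*=-
step 1: (k=1,j=0): S=75.7645, (K−S)⁺=0.0000, hold=10.1236 ⇒ V=10.1236 continue | (k=1,j=1): S=105.2537, (K−S)⁺=0.0000, hold=3.5922 ⇒ V=3.5922 continue  boundary S*=-
step 0: (k=0,j=0): S=89.3000, (K−S)⁺=0.0000, hold=7.0557 ⇒ V=7.0557 continue  boundary S*=-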